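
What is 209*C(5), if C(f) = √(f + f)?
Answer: 209*√10 ≈ 660.92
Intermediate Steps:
C(f) = √2*√f (C(f) = √(2*f) = √2*√f)
209*C(5) = 209*(√2*√5) = 209*√10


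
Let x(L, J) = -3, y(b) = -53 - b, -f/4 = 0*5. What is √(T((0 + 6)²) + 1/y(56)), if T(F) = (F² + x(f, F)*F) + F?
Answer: √14542235/109 ≈ 34.986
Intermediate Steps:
f = 0 (f = -0*5 = -4*0 = 0)
T(F) = F² - 2*F (T(F) = (F² - 3*F) + F = F² - 2*F)
√(T((0 + 6)²) + 1/y(56)) = √((0 + 6)²*(-2 + (0 + 6)²) + 1/(-53 - 1*56)) = √(6²*(-2 + 6²) + 1/(-53 - 56)) = √(36*(-2 + 36) + 1/(-109)) = √(36*34 - 1/109) = √(1224 - 1/109) = √(133415/109) = √14542235/109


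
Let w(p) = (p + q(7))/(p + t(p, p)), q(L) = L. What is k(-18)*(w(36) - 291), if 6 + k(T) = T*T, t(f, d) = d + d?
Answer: -1663405/18 ≈ -92411.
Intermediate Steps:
t(f, d) = 2*d
k(T) = -6 + T**2 (k(T) = -6 + T*T = -6 + T**2)
w(p) = (7 + p)/(3*p) (w(p) = (p + 7)/(p + 2*p) = (7 + p)/((3*p)) = (7 + p)*(1/(3*p)) = (7 + p)/(3*p))
k(-18)*(w(36) - 291) = (-6 + (-18)**2)*((1/3)*(7 + 36)/36 - 291) = (-6 + 324)*((1/3)*(1/36)*43 - 291) = 318*(43/108 - 291) = 318*(-31385/108) = -1663405/18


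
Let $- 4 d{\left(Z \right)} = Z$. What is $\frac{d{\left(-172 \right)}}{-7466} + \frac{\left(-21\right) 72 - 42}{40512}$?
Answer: $- \frac{1112015}{25205216} \approx -0.044118$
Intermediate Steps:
$d{\left(Z \right)} = - \frac{Z}{4}$
$\frac{d{\left(-172 \right)}}{-7466} + \frac{\left(-21\right) 72 - 42}{40512} = \frac{\left(- \frac{1}{4}\right) \left(-172\right)}{-7466} + \frac{\left(-21\right) 72 - 42}{40512} = 43 \left(- \frac{1}{7466}\right) + \left(-1512 - 42\right) \frac{1}{40512} = - \frac{43}{7466} - \frac{259}{6752} = - \frac{1112015}{25205216}$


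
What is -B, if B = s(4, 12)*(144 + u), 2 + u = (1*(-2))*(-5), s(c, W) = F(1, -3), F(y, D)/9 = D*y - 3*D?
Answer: -8208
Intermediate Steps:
F(y, D) = -27*D + 9*D*y (F(y, D) = 9*(D*y - 3*D) = 9*(-3*D + D*y) = -27*D + 9*D*y)
s(c, W) = 54 (s(c, W) = 9*(-3)*(-3 + 1) = 9*(-3)*(-2) = 54)
u = 8 (u = -2 + (1*(-2))*(-5) = -2 - 2*(-5) = -2 + 10 = 8)
B = 8208 (B = 54*(144 + 8) = 54*152 = 8208)
-B = -1*8208 = -8208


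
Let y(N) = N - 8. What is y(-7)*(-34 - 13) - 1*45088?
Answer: -44383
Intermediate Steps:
y(N) = -8 + N
y(-7)*(-34 - 13) - 1*45088 = (-8 - 7)*(-34 - 13) - 1*45088 = -15*(-47) - 45088 = 705 - 45088 = -44383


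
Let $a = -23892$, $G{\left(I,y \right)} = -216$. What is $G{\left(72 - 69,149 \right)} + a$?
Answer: $-24108$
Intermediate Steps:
$G{\left(72 - 69,149 \right)} + a = -216 - 23892 = -24108$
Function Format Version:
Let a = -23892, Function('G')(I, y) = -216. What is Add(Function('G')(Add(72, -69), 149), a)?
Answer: -24108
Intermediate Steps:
Add(Function('G')(Add(72, -69), 149), a) = Add(-216, -23892) = -24108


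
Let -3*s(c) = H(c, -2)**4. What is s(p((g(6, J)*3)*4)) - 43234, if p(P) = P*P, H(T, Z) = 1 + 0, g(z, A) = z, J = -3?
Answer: -129703/3 ≈ -43234.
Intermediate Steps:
H(T, Z) = 1
p(P) = P**2
s(c) = -1/3 (s(c) = -1/3*1**4 = -1/3*1 = -1/3)
s(p((g(6, J)*3)*4)) - 43234 = -1/3 - 43234 = -129703/3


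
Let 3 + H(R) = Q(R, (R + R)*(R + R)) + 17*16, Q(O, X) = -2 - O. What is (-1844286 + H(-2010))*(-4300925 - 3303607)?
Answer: 14007616384788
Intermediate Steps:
H(R) = 267 - R (H(R) = -3 + ((-2 - R) + 17*16) = -3 + ((-2 - R) + 272) = -3 + (270 - R) = 267 - R)
(-1844286 + H(-2010))*(-4300925 - 3303607) = (-1844286 + (267 - 1*(-2010)))*(-4300925 - 3303607) = (-1844286 + (267 + 2010))*(-7604532) = (-1844286 + 2277)*(-7604532) = -1842009*(-7604532) = 14007616384788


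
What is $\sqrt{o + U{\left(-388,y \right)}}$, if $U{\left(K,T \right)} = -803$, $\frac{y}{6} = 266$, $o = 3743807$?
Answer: $2 \sqrt{935751} \approx 1934.7$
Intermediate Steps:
$y = 1596$ ($y = 6 \cdot 266 = 1596$)
$\sqrt{o + U{\left(-388,y \right)}} = \sqrt{3743807 - 803} = \sqrt{3743004} = 2 \sqrt{935751}$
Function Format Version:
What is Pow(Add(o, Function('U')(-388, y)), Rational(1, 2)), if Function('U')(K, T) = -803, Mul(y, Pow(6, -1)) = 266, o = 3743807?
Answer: Mul(2, Pow(935751, Rational(1, 2))) ≈ 1934.7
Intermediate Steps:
y = 1596 (y = Mul(6, 266) = 1596)
Pow(Add(o, Function('U')(-388, y)), Rational(1, 2)) = Pow(Add(3743807, -803), Rational(1, 2)) = Pow(3743004, Rational(1, 2)) = Mul(2, Pow(935751, Rational(1, 2)))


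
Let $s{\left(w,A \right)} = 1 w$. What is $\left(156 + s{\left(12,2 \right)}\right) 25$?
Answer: $4200$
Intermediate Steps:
$s{\left(w,A \right)} = w$
$\left(156 + s{\left(12,2 \right)}\right) 25 = \left(156 + 12\right) 25 = 168 \cdot 25 = 4200$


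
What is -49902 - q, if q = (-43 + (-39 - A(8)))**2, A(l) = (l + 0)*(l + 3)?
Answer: -78802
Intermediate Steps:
A(l) = l*(3 + l)
q = 28900 (q = (-43 + (-39 - 8*(3 + 8)))**2 = (-43 + (-39 - 8*11))**2 = (-43 + (-39 - 1*88))**2 = (-43 + (-39 - 88))**2 = (-43 - 127)**2 = (-170)**2 = 28900)
-49902 - q = -49902 - 1*28900 = -49902 - 28900 = -78802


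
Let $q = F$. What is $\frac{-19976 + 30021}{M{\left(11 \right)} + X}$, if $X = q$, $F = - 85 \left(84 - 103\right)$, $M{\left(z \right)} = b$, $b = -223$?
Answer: $\frac{10045}{1392} \approx 7.2162$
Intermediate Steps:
$M{\left(z \right)} = -223$
$F = 1615$ ($F = \left(-85\right) \left(-19\right) = 1615$)
$q = 1615$
$X = 1615$
$\frac{-19976 + 30021}{M{\left(11 \right)} + X} = \frac{-19976 + 30021}{-223 + 1615} = \frac{10045}{1392}$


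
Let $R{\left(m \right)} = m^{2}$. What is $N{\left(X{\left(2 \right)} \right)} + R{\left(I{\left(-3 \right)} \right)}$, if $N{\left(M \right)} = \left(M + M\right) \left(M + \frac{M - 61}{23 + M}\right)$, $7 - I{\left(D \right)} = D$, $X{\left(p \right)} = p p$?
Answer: $\frac{1036}{9} \approx 115.11$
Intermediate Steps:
$X{\left(p \right)} = p^{2}$
$I{\left(D \right)} = 7 - D$
$N{\left(M \right)} = 2 M \left(M + \frac{-61 + M}{23 + M}\right)$
$N{\left(X{\left(2 \right)} \right)} + R{\left(I{\left(-3 \right)} \right)} = \frac{2 \cdot 2^{2} \left(-61 + \left(2^{2}\right)^{2} + 24 \cdot 2^{2}\right)}{23 + 2^{2}} + \left(7 - -3\right)^{2} = 2 \cdot 4 \frac{1}{23 + 4} \left(-61 + 4^{2} + 24 \cdot 4\right) + \left(7 + 3\right)^{2} = 2 \cdot 4 \cdot \frac{1}{27} \left(-61 + 16 + 96\right) + 10^{2} = 2 \cdot 4 \cdot \frac{1}{27} \cdot 51 + 100 = \frac{136}{9} + 100 = \frac{1036}{9}$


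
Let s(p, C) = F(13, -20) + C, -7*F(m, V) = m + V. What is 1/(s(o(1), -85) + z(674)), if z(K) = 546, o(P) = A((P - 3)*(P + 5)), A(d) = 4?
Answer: 1/462 ≈ 0.0021645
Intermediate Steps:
F(m, V) = -V/7 - m/7 (F(m, V) = -(m + V)/7 = -(V + m)/7 = -V/7 - m/7)
o(P) = 4
s(p, C) = 1 + C (s(p, C) = (-1/7*(-20) - 1/7*13) + C = (20/7 - 13/7) + C = 1 + C)
1/(s(o(1), -85) + z(674)) = 1/((1 - 85) + 546) = 1/(-84 + 546) = 1/462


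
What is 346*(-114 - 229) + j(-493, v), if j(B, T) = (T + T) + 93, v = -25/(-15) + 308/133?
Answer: -6758891/57 ≈ -1.1858e+5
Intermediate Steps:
v = 227/57 (v = -25*(-1/15) + 308*(1/133) = 5/3 + 44/19 = 227/57 ≈ 3.9825)
j(B, T) = 93 + 2*T (j(B, T) = 2*T + 93 = 93 + 2*T)
346*(-114 - 229) + j(-493, v) = 346*(-114 - 229) + (93 + 2*(227/57)) = 346*(-343) + (93 + 454/57) = -118678 + 5755/57 = -6758891/57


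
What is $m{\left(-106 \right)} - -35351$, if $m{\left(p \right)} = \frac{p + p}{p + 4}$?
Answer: $\frac{1803007}{51} \approx 35353.0$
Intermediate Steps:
$m{\left(p \right)} = \frac{2 p}{4 + p}$
$m{\left(-106 \right)} - -35351 = 2 \left(-106\right) \frac{1}{4 - 106} - -35351 = 2 \left(-106\right) \frac{1}{-102} + 35351 = 2 \left(-106\right) \left(- \frac{1}{102}\right) + 35351 = \frac{106}{51} + 35351 = \frac{1803007}{51}$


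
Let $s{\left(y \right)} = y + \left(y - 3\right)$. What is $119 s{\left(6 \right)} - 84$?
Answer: $987$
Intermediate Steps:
$s{\left(y \right)} = -3 + 2 y$ ($s{\left(y \right)} = y + \left(y - 3\right) = y + \left(-3 + y\right) = -3 + 2 y$)
$119 s{\left(6 \right)} - 84 = 119 \left(-3 + 2 \cdot 6\right) - 84 = 119 \left(-3 + 12\right) - 84 = 119 \cdot 9 - 84 = 1071 - 84 = 987$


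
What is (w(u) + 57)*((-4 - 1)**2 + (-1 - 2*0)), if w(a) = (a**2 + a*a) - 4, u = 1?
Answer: 1320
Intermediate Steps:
w(a) = -4 + 2*a**2 (w(a) = (a**2 + a**2) - 4 = 2*a**2 - 4 = -4 + 2*a**2)
(w(u) + 57)*((-4 - 1)**2 + (-1 - 2*0)) = ((-4 + 2*1**2) + 57)*((-4 - 1)**2 + (-1 - 2*0)) = ((-4 + 2*1) + 57)*((-5)**2 + (-1 + 0)) = ((-4 + 2) + 57)*(25 - 1) = (-2 + 57)*24 = 55*24 = 1320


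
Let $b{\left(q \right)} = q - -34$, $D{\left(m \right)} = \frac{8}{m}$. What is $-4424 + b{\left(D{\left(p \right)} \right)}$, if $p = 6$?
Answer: $- \frac{13166}{3} \approx -4388.7$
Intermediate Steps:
$b{\left(q \right)} = 34 + q$ ($b{\left(q \right)} = q + 34 = 34 + q$)
$-4424 + b{\left(D{\left(p \right)} \right)} = -4424 + \left(34 + \frac{8}{6}\right) = -4424 + \left(34 + 8 \cdot \frac{1}{6}\right) = -4424 + \left(34 + \frac{4}{3}\right) = -4424 + \frac{106}{3} = - \frac{13166}{3}$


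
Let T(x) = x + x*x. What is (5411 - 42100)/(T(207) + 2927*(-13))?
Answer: -36689/5005 ≈ -7.3305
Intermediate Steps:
T(x) = x + x**2
(5411 - 42100)/(T(207) + 2927*(-13)) = (5411 - 42100)/(207*(1 + 207) + 2927*(-13)) = -36689/(207*208 - 38051) = -36689/(43056 - 38051) = -36689/5005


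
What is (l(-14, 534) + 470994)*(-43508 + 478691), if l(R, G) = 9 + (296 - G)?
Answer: 204868924995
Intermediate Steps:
l(R, G) = 305 - G
(l(-14, 534) + 470994)*(-43508 + 478691) = ((305 - 1*534) + 470994)*(-43508 + 478691) = ((305 - 534) + 470994)*435183 = (-229 + 470994)*435183 = 470765*435183 = 204868924995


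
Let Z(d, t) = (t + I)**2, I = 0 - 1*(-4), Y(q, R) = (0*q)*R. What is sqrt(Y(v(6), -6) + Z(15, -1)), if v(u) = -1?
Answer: 3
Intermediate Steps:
Y(q, R) = 0 (Y(q, R) = 0*R = 0)
I = 4 (I = 0 + 4 = 4)
Z(d, t) = (4 + t)**2 (Z(d, t) = (t + 4)**2 = (4 + t)**2)
sqrt(Y(v(6), -6) + Z(15, -1)) = sqrt(0 + (4 - 1)**2) = sqrt(0 + 3**2) = sqrt(0 + 9) = sqrt(9) = 3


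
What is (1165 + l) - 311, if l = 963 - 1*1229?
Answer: 588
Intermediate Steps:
l = -266 (l = 963 - 1229 = -266)
(1165 + l) - 311 = (1165 - 266) - 311 = 899 - 311 = 588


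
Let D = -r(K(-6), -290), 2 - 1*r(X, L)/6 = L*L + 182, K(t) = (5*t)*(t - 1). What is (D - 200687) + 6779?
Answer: 311772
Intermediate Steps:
K(t) = 5*t*(-1 + t) (K(t) = (5*t)*(-1 + t) = 5*t*(-1 + t))
r(X, L) = -1080 - 6*L**2 (r(X, L) = 12 - 6*(L*L + 182) = 12 - 6*(L**2 + 182) = 12 - 6*(182 + L**2) = 12 + (-1092 - 6*L**2) = -1080 - 6*L**2)
D = 505680 (D = -(-1080 - 6*(-290)**2) = -(-1080 - 6*84100) = -(-1080 - 504600) = -1*(-505680) = 505680)
(D - 200687) + 6779 = (505680 - 200687) + 6779 = 304993 + 6779 = 311772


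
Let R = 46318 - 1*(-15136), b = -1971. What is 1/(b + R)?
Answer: 1/59483 ≈ 1.6812e-5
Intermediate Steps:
R = 61454 (R = 46318 + 15136 = 61454)
1/(b + R) = 1/(-1971 + 61454) = 1/59483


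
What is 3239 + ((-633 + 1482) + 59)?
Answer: 4147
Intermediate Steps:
3239 + ((-633 + 1482) + 59) = 3239 + (849 + 59) = 3239 + 908 = 4147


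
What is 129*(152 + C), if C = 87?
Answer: 30831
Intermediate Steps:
129*(152 + C) = 129*(152 + 87) = 129*239 = 30831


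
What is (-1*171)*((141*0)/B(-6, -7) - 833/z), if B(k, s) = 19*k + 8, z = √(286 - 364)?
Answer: -47481*I*√78/26 ≈ -16129.0*I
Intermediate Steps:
z = I*√78 (z = √(-78) = I*√78 ≈ 8.8318*I)
B(k, s) = 8 + 19*k
(-1*171)*((141*0)/B(-6, -7) - 833/z) = (-1*171)*((141*0)/(8 + 19*(-6)) - 833*(-I*√78/78)) = -171*(0/(8 - 114) - (-833)*I*√78/78) = -171*(0/(-106) + 833*I*√78/78) = -171*(0*(-1/106) + 833*I*√78/78) = -171*(0 + 833*I*√78/78) = -47481*I*√78/26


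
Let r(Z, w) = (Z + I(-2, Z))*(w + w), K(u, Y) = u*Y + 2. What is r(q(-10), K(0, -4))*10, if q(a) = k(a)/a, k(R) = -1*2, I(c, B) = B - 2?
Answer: -64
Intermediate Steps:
I(c, B) = -2 + B
k(R) = -2
K(u, Y) = 2 + Y*u (K(u, Y) = Y*u + 2 = 2 + Y*u)
q(a) = -2/a
r(Z, w) = 2*w*(-2 + 2*Z) (r(Z, w) = (Z + (-2 + Z))*(w + w) = (-2 + 2*Z)*(2*w) = 2*w*(-2 + 2*Z))
r(q(-10), K(0, -4))*10 = (4*(2 - 4*0)*(-1 - 2/(-10)))*10 = (4*(2 + 0)*(-1 - 2*(-⅒)))*10 = (4*2*(-1 + ⅕))*10 = (4*2*(-⅘))*10 = -32/5*10 = -64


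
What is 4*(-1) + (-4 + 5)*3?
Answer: -1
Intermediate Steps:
4*(-1) + (-4 + 5)*3 = -4 + 1*3 = -4 + 3 = -1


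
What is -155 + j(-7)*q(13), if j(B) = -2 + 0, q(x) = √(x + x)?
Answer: -155 - 2*√26 ≈ -165.20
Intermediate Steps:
q(x) = √2*√x (q(x) = √(2*x) = √2*√x)
j(B) = -2
-155 + j(-7)*q(13) = -155 - 2*√2*√13 = -155 - 2*√26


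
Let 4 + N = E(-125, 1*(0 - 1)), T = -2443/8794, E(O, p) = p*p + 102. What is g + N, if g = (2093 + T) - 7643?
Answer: -47938537/8794 ≈ -5451.3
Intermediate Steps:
E(O, p) = 102 + p² (E(O, p) = p² + 102 = 102 + p²)
T = -2443/8794 (T = -2443*1/8794 = -2443/8794 ≈ -0.27780)
N = 99 (N = -4 + (102 + (1*(0 - 1))²) = -4 + (102 + (1*(-1))²) = -4 + (102 + (-1)²) = -4 + (102 + 1) = -4 + 103 = 99)
g = -48809143/8794 (g = (2093 - 2443/8794) - 7643 = 18403399/8794 - 7643 = -48809143/8794 ≈ -5550.3)
g + N = -48809143/8794 + 99 = -47938537/8794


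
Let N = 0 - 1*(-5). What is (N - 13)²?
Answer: 64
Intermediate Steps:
N = 5 (N = 0 + 5 = 5)
(N - 13)² = (5 - 13)² = (-8)² = 64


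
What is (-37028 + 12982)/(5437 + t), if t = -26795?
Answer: 12023/10679 ≈ 1.1259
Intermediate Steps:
(-37028 + 12982)/(5437 + t) = (-37028 + 12982)/(5437 - 26795) = -24046/(-21358) = -24046*(-1/21358) = 12023/10679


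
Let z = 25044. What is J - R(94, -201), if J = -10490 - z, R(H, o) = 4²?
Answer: -35550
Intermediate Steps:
R(H, o) = 16
J = -35534 (J = -10490 - 1*25044 = -10490 - 25044 = -35534)
J - R(94, -201) = -35534 - 1*16 = -35534 - 16 = -35550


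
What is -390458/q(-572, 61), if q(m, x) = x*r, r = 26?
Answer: -195229/793 ≈ -246.19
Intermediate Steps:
q(m, x) = 26*x (q(m, x) = x*26 = 26*x)
-390458/q(-572, 61) = -390458/(26*61) = -390458/1586 = -390458*1/1586 = -195229/793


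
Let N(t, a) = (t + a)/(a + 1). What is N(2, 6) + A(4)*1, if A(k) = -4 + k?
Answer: 8/7 ≈ 1.1429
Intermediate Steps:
N(t, a) = (a + t)/(1 + a)
N(2, 6) + A(4)*1 = (6 + 2)/(1 + 6) + (-4 + 4)*1 = 8/7 + 0*1 = (⅐)*8 + 0 = 8/7 + 0 = 8/7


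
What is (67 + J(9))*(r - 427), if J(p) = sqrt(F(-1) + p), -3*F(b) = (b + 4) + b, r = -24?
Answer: -30217 - 2255*sqrt(3)/3 ≈ -31519.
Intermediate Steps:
F(b) = -4/3 - 2*b/3 (F(b) = -((b + 4) + b)/3 = -((4 + b) + b)/3 = -(4 + 2*b)/3 = -4/3 - 2*b/3)
J(p) = sqrt(-2/3 + p) (J(p) = sqrt((-4/3 - 2/3*(-1)) + p) = sqrt((-4/3 + 2/3) + p) = sqrt(-2/3 + p))
(67 + J(9))*(r - 427) = (67 + sqrt(-6 + 9*9)/3)*(-24 - 427) = (67 + sqrt(-6 + 81)/3)*(-451) = (67 + sqrt(75)/3)*(-451) = (67 + (5*sqrt(3))/3)*(-451) = (67 + 5*sqrt(3)/3)*(-451) = -30217 - 2255*sqrt(3)/3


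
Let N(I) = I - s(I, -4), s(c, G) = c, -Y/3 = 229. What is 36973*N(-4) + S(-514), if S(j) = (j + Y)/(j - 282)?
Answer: 1201/796 ≈ 1.5088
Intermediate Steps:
Y = -687 (Y = -3*229 = -687)
S(j) = (-687 + j)/(-282 + j) (S(j) = (j - 687)/(j - 282) = (-687 + j)/(-282 + j))
N(I) = 0 (N(I) = I - I = 0)
36973*N(-4) + S(-514) = 36973*0 + (-687 - 514)/(-282 - 514) = 0 - 1201/(-796) = 0 - 1/796*(-1201) = 0 + 1201/796 = 1201/796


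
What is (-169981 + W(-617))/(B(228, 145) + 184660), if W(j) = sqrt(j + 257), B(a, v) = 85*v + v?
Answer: -169981/197130 + I*sqrt(10)/32855 ≈ -0.86228 + 9.625e-5*I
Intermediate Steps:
B(a, v) = 86*v
W(j) = sqrt(257 + j)
(-169981 + W(-617))/(B(228, 145) + 184660) = (-169981 + sqrt(257 - 617))/(86*145 + 184660) = (-169981 + sqrt(-360))/(12470 + 184660) = (-169981 + 6*I*sqrt(10))/197130 = (-169981 + 6*I*sqrt(10))*(1/197130) = -169981/197130 + I*sqrt(10)/32855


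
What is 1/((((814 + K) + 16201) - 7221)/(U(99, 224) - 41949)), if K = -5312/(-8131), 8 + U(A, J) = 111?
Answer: -170124913/39820163 ≈ -4.2723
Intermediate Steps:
U(A, J) = 103 (U(A, J) = -8 + 111 = 103)
K = 5312/8131 (K = -5312*(-1/8131) = 5312/8131 ≈ 0.65330)
1/((((814 + K) + 16201) - 7221)/(U(99, 224) - 41949)) = 1/((((814 + 5312/8131) + 16201) - 7221)/(103 - 41949)) = 1/(((6623946/8131 + 16201) - 7221)/(-41846)) = 1/((138354277/8131 - 7221)*(-1/41846)) = 1/((79640326/8131)*(-1/41846)) = 1/(-39820163/170124913) = -170124913/39820163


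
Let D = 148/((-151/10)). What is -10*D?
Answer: 14800/151 ≈ 98.013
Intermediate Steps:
D = -1480/151 (D = 148/((-151*⅒)) = 148/(-151/10) = 148*(-10/151) = -1480/151 ≈ -9.8013)
-10*D = -10*(-1480/151) = 14800/151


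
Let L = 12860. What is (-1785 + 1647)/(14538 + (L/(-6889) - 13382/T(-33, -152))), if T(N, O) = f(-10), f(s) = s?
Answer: -1584470/182263803 ≈ -0.0086933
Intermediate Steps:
T(N, O) = -10
(-1785 + 1647)/(14538 + (L/(-6889) - 13382/T(-33, -152))) = (-1785 + 1647)/(14538 + (12860/(-6889) - 13382/(-10))) = -138/(14538 + (12860*(-1/6889) - 13382*(-⅒))) = -138/(14538 + (-12860/6889 + 6691/5)) = -138/(14538 + 46029999/34445) = -138/546791409/34445 = -138*34445/546791409 = -1584470/182263803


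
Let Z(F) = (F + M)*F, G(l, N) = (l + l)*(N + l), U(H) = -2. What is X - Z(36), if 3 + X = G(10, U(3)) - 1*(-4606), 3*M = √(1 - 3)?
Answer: 3467 - 12*I*√2 ≈ 3467.0 - 16.971*I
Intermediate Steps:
G(l, N) = 2*l*(N + l) (G(l, N) = (2*l)*(N + l) = 2*l*(N + l))
M = I*√2/3 (M = √(1 - 3)/3 = √(-2)/3 = (I*√2)/3 = I*√2/3 ≈ 0.4714*I)
X = 4763 (X = -3 + (2*10*(-2 + 10) - 1*(-4606)) = -3 + (2*10*8 + 4606) = -3 + (160 + 4606) = -3 + 4766 = 4763)
Z(F) = F*(F + I*√2/3) (Z(F) = (F + I*√2/3)*F = F*(F + I*√2/3))
X - Z(36) = 4763 - 36*(3*36 + I*√2)/3 = 4763 - 36*(108 + I*√2)/3 = 4763 - (1296 + 12*I*√2) = 4763 + (-1296 - 12*I*√2) = 3467 - 12*I*√2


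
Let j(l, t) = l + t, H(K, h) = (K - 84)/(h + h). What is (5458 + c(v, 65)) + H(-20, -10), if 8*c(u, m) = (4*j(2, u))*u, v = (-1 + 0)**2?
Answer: 54647/10 ≈ 5464.7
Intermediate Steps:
H(K, h) = (-84 + K)/(2*h) (H(K, h) = (-84 + K)/((2*h)) = (-84 + K)*(1/(2*h)) = (-84 + K)/(2*h))
v = 1 (v = (-1)**2 = 1)
c(u, m) = u*(8 + 4*u)/8 (c(u, m) = ((4*(2 + u))*u)/8 = ((8 + 4*u)*u)/8 = (u*(8 + 4*u))/8 = u*(8 + 4*u)/8)
(5458 + c(v, 65)) + H(-20, -10) = (5458 + (1/2)*1*(2 + 1)) + (1/2)*(-84 - 20)/(-10) = (5458 + (1/2)*1*3) + (1/2)*(-1/10)*(-104) = (5458 + 3/2) + 26/5 = 10919/2 + 26/5 = 54647/10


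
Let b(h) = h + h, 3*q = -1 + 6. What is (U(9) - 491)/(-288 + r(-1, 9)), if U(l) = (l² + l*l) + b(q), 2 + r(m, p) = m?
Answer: 977/873 ≈ 1.1191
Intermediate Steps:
q = 5/3 (q = (-1 + 6)/3 = (⅓)*5 = 5/3 ≈ 1.6667)
b(h) = 2*h
r(m, p) = -2 + m
U(l) = 10/3 + 2*l² (U(l) = (l² + l*l) + 2*(5/3) = (l² + l²) + 10/3 = 2*l² + 10/3 = 10/3 + 2*l²)
(U(9) - 491)/(-288 + r(-1, 9)) = ((10/3 + 2*9²) - 491)/(-288 + (-2 - 1)) = ((10/3 + 2*81) - 491)/(-288 - 3) = ((10/3 + 162) - 491)/(-291) = (496/3 - 491)*(-1/291) = -977/3*(-1/291) = 977/873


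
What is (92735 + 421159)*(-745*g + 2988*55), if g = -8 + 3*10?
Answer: 76030617300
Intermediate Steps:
g = 22 (g = -8 + 30 = 22)
(92735 + 421159)*(-745*g + 2988*55) = (92735 + 421159)*(-745*22 + 2988*55) = 513894*(-16390 + 164340) = 513894*147950 = 76030617300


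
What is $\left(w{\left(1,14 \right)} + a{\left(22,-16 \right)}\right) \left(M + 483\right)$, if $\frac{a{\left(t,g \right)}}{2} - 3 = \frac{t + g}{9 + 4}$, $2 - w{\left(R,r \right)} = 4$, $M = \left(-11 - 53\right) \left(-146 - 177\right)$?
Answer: $\frac{1353920}{13} \approx 1.0415 \cdot 10^{5}$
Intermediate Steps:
$M = 20672$ ($M = \left(-64\right) \left(-323\right) = 20672$)
$w{\left(R,r \right)} = -2$ ($w{\left(R,r \right)} = 2 - 4 = -2$)
$a{\left(t,g \right)} = 6 + \frac{2 g}{13} + \frac{2 t}{13}$ ($a{\left(t,g \right)} = 6 + 2 \frac{t + g}{9 + 4} = 6 + 2 \frac{g + t}{13} = 6 + 2 \left(g + t\right) \frac{1}{13} = 6 + 2 \left(\frac{g}{13} + \frac{t}{13}\right) = 6 + \left(\frac{2 g}{13} + \frac{2 t}{13}\right) = 6 + \frac{2 g}{13} + \frac{2 t}{13}$)
$\left(w{\left(1,14 \right)} + a{\left(22,-16 \right)}\right) \left(M + 483\right) = \left(-2 + \left(6 + \frac{2}{13} \left(-16\right) + \frac{2}{13} \cdot 22\right)\right) \left(20672 + 483\right) = \left(-2 + \left(6 - \frac{32}{13} + \frac{44}{13}\right)\right) 21155 = \left(-2 + \frac{90}{13}\right) 21155 = \frac{64}{13} \cdot 21155 = \frac{1353920}{13}$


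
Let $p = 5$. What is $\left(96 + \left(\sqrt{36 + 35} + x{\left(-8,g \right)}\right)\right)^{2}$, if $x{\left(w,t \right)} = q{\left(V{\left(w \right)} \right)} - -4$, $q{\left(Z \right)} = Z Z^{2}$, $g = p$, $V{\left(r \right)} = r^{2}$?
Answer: $\left(262244 + \sqrt{71}\right)^{2} \approx 6.8776 \cdot 10^{10}$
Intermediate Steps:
$g = 5$
$q{\left(Z \right)} = Z^{3}$
$x{\left(w,t \right)} = 4 + w^{6}$ ($x{\left(w,t \right)} = \left(w^{2}\right)^{3} - -4 = w^{6} + 4 = 4 + w^{6}$)
$\left(96 + \left(\sqrt{36 + 35} + x{\left(-8,g \right)}\right)\right)^{2} = \left(96 + \left(\sqrt{36 + 35} + \left(4 + \left(-8\right)^{6}\right)\right)\right)^{2} = \left(96 + \left(\sqrt{71} + \left(4 + 262144\right)\right)\right)^{2} = \left(96 + \left(\sqrt{71} + 262148\right)\right)^{2} = \left(96 + \left(262148 + \sqrt{71}\right)\right)^{2} = \left(262244 + \sqrt{71}\right)^{2}$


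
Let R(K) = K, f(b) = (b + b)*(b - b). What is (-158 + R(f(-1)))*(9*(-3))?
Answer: 4266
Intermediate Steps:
f(b) = 0 (f(b) = (2*b)*0 = 0)
(-158 + R(f(-1)))*(9*(-3)) = (-158 + 0)*(9*(-3)) = -158*(-27) = 4266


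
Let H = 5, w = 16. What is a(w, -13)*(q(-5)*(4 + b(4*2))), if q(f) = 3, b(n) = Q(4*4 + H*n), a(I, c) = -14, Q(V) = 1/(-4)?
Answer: -315/2 ≈ -157.50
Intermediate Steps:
Q(V) = -¼
b(n) = -¼
a(w, -13)*(q(-5)*(4 + b(4*2))) = -42*(4 - ¼) = -42*15/4 = -14*45/4 = -315/2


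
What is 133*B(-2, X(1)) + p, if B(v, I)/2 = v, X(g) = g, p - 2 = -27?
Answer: -557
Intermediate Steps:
p = -25 (p = 2 - 27 = -25)
B(v, I) = 2*v
133*B(-2, X(1)) + p = 133*(2*(-2)) - 25 = 133*(-4) - 25 = -532 - 25 = -557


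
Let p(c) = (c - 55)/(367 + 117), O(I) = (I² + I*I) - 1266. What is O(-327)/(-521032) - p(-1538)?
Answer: 90888681/31522436 ≈ 2.8833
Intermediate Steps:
O(I) = -1266 + 2*I² (O(I) = (I² + I²) - 1266 = 2*I² - 1266 = -1266 + 2*I²)
p(c) = -5/44 + c/484 (p(c) = (-55 + c)/484 = (-55 + c)*(1/484) = -5/44 + c/484)
O(-327)/(-521032) - p(-1538) = (-1266 + 2*(-327)²)/(-521032) - (-5/44 + (1/484)*(-1538)) = (-1266 + 2*106929)*(-1/521032) - (-5/44 - 769/242) = (-1266 + 213858)*(-1/521032) - 1*(-1593/484) = 212592*(-1/521032) + 1593/484 = -26574/65129 + 1593/484 = 90888681/31522436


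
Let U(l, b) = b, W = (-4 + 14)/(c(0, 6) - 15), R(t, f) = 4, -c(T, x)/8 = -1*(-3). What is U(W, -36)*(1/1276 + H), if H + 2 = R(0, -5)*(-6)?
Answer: 298575/319 ≈ 935.97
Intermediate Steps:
c(T, x) = -24 (c(T, x) = -(-8)*(-3) = -8*3 = -24)
W = -10/39 (W = (-4 + 14)/(-24 - 15) = 10/(-39) = 10*(-1/39) = -10/39 ≈ -0.25641)
H = -26 (H = -2 + 4*(-6) = -2 - 24 = -26)
U(W, -36)*(1/1276 + H) = -36*(1/1276 - 26) = -36*(-33175/1276) = 298575/319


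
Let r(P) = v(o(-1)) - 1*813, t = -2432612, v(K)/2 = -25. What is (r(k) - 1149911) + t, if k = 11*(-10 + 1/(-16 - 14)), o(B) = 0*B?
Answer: -3583386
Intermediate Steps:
o(B) = 0
v(K) = -50 (v(K) = 2*(-25) = -50)
k = -3311/30 (k = 11*(-10 + 1/(-30)) = 11*(-10 - 1/30) = 11*(-301/30) = -3311/30 ≈ -110.37)
r(P) = -863 (r(P) = -50 - 1*813 = -50 - 813 = -863)
(r(k) - 1149911) + t = (-863 - 1149911) - 2432612 = -1150774 - 2432612 = -3583386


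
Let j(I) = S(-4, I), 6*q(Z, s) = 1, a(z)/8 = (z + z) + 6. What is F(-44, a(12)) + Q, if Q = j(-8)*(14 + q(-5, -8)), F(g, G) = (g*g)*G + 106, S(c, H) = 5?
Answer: 2788901/6 ≈ 4.6482e+5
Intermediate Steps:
a(z) = 48 + 16*z (a(z) = 8*((z + z) + 6) = 8*(2*z + 6) = 8*(6 + 2*z) = 48 + 16*z)
q(Z, s) = 1/6 (q(Z, s) = (1/6)*1 = 1/6)
j(I) = 5
F(g, G) = 106 + G*g**2 (F(g, G) = g**2*G + 106 = G*g**2 + 106 = 106 + G*g**2)
Q = 425/6 (Q = 5*(14 + 1/6) = 5*(85/6) = 425/6 ≈ 70.833)
F(-44, a(12)) + Q = (106 + (48 + 16*12)*(-44)**2) + 425/6 = (106 + (48 + 192)*1936) + 425/6 = (106 + 240*1936) + 425/6 = (106 + 464640) + 425/6 = 464746 + 425/6 = 2788901/6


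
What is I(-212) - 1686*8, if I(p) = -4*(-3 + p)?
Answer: -12628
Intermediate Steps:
I(p) = 12 - 4*p
I(-212) - 1686*8 = (12 - 4*(-212)) - 1686*8 = (12 + 848) - 1*13488 = 860 - 13488 = -12628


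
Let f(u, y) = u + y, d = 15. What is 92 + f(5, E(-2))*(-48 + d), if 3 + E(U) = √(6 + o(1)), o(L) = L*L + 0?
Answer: 26 - 33*√7 ≈ -61.310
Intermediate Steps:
o(L) = L² (o(L) = L² + 0 = L²)
E(U) = -3 + √7 (E(U) = -3 + √(6 + 1²) = -3 + √(6 + 1) = -3 + √7)
92 + f(5, E(-2))*(-48 + d) = 92 + (5 + (-3 + √7))*(-48 + 15) = 92 + (2 + √7)*(-33) = 92 + (-66 - 33*√7) = 26 - 33*√7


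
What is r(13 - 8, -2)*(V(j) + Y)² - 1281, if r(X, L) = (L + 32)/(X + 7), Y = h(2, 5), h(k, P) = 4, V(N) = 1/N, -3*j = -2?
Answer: -9643/8 ≈ -1205.4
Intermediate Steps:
j = ⅔ (j = -⅓*(-2) = ⅔ ≈ 0.66667)
Y = 4
r(X, L) = (32 + L)/(7 + X)
r(13 - 8, -2)*(V(j) + Y)² - 1281 = ((32 - 2)/(7 + (13 - 8)))*(1/(⅔) + 4)² - 1281 = (30/(7 + 5))*(3/2 + 4)² - 1281 = (30/12)*(11/2)² - 1281 = ((1/12)*30)*(121/4) - 1281 = (5/2)*(121/4) - 1281 = 605/8 - 1281 = -9643/8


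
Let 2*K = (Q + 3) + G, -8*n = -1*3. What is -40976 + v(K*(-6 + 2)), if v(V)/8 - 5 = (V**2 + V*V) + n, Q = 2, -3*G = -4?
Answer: -345293/9 ≈ -38366.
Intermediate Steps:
G = 4/3 (G = -1/3*(-4) = 4/3 ≈ 1.3333)
n = 3/8 (n = -(-1)*3/8 = -1/8*(-3) = 3/8 ≈ 0.37500)
K = 19/6 (K = ((2 + 3) + 4/3)/2 = (5 + 4/3)/2 = (1/2)*(19/3) = 19/6 ≈ 3.1667)
v(V) = 43 + 16*V**2 (v(V) = 40 + 8*((V**2 + V*V) + 3/8) = 40 + 8*((V**2 + V**2) + 3/8) = 40 + 8*(2*V**2 + 3/8) = 40 + 8*(3/8 + 2*V**2) = 40 + (3 + 16*V**2) = 43 + 16*V**2)
-40976 + v(K*(-6 + 2)) = -40976 + (43 + 16*(19*(-6 + 2)/6)**2) = -40976 + (43 + 16*((19/6)*(-4))**2) = -40976 + (43 + 16*(-38/3)**2) = -40976 + (43 + 16*(1444/9)) = -40976 + (43 + 23104/9) = -40976 + 23491/9 = -345293/9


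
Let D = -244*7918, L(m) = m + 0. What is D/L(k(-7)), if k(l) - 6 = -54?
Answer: 241499/6 ≈ 40250.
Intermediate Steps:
k(l) = -48 (k(l) = 6 - 54 = -48)
L(m) = m
D = -1931992
D/L(k(-7)) = -1931992/(-48) = -1931992*(-1/48) = 241499/6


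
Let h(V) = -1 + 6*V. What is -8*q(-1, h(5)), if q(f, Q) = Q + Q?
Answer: -464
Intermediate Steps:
q(f, Q) = 2*Q
-8*q(-1, h(5)) = -16*(-1 + 6*5) = -16*(-1 + 30) = -16*29 = -8*58 = -464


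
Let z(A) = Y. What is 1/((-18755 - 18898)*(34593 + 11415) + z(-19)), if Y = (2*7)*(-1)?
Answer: -1/1732339238 ≈ -5.7725e-10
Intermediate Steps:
Y = -14 (Y = 14*(-1) = -14)
z(A) = -14
1/((-18755 - 18898)*(34593 + 11415) + z(-19)) = 1/((-18755 - 18898)*(34593 + 11415) - 14) = 1/(-37653*46008 - 14) = 1/(-1732339224 - 14) = 1/(-1732339238) = -1/1732339238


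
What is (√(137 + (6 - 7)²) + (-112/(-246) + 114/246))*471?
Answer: 17741/41 + 471*√138 ≈ 5965.7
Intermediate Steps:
(√(137 + (6 - 7)²) + (-112/(-246) + 114/246))*471 = (√(137 + (-1)²) + (-112*(-1/246) + 114*(1/246)))*471 = (√(137 + 1) + (56/123 + 19/41))*471 = (√138 + 113/123)*471 = (113/123 + √138)*471 = 17741/41 + 471*√138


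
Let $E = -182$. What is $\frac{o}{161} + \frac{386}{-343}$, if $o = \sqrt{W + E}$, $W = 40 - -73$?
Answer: $- \frac{386}{343} + \frac{i \sqrt{69}}{161} \approx -1.1254 + 0.051594 i$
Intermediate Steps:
$W = 113$ ($W = 40 + 73 = 113$)
$o = i \sqrt{69}$ ($o = \sqrt{113 - 182} = \sqrt{-69} = i \sqrt{69} \approx 8.3066 i$)
$\frac{o}{161} + \frac{386}{-343} = \frac{i \sqrt{69}}{161} + \frac{386}{-343} = i \sqrt{69} \cdot \frac{1}{161} + 386 \left(- \frac{1}{343}\right) = \frac{i \sqrt{69}}{161} - \frac{386}{343} = - \frac{386}{343} + \frac{i \sqrt{69}}{161}$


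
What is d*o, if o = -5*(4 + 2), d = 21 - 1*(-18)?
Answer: -1170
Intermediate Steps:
d = 39 (d = 21 + 18 = 39)
o = -30 (o = -5*6 = -30)
d*o = 39*(-30) = -1170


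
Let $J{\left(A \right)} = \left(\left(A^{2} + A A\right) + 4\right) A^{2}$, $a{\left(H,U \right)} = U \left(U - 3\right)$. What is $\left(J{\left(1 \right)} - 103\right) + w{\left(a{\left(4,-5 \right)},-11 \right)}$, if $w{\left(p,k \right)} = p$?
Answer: $-57$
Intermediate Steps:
$a{\left(H,U \right)} = U \left(-3 + U\right)$
$J{\left(A \right)} = A^{2} \left(4 + 2 A^{2}\right)$ ($J{\left(A \right)} = \left(\left(A^{2} + A^{2}\right) + 4\right) A^{2} = \left(2 A^{2} + 4\right) A^{2} = \left(4 + 2 A^{2}\right) A^{2} = A^{2} \left(4 + 2 A^{2}\right)$)
$\left(J{\left(1 \right)} - 103\right) + w{\left(a{\left(4,-5 \right)},-11 \right)} = \left(2 \cdot 1^{2} \left(2 + 1^{2}\right) - 103\right) - 5 \left(-3 - 5\right) = \left(2 \cdot 1 \left(2 + 1\right) - 103\right) - -40 = \left(2 \cdot 1 \cdot 3 - 103\right) + 40 = \left(6 - 103\right) + 40 = -97 + 40 = -57$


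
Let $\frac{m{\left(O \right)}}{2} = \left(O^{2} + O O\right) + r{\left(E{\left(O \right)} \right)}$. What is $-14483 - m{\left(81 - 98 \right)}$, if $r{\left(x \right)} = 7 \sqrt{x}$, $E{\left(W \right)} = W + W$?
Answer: $-15639 - 14 i \sqrt{34} \approx -15639.0 - 81.633 i$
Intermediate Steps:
$E{\left(W \right)} = 2 W$
$m{\left(O \right)} = 4 O^{2} + 14 \sqrt{2} \sqrt{O}$ ($m{\left(O \right)} = 2 \left(\left(O^{2} + O O\right) + 7 \sqrt{2 O}\right) = 2 \left(\left(O^{2} + O^{2}\right) + 7 \sqrt{2} \sqrt{O}\right) = 2 \left(2 O^{2} + 7 \sqrt{2} \sqrt{O}\right) = 4 O^{2} + 14 \sqrt{2} \sqrt{O}$)
$-14483 - m{\left(81 - 98 \right)} = -14483 - \left(4 \left(81 - 98\right)^{2} + 14 \sqrt{2} \sqrt{81 - 98}\right) = -14483 - \left(4 \left(-17\right)^{2} + 14 \sqrt{2} \sqrt{-17}\right) = -14483 - \left(4 \cdot 289 + 14 \sqrt{2} i \sqrt{17}\right) = -14483 - \left(1156 + 14 i \sqrt{34}\right) = -15639 - 14 i \sqrt{34}$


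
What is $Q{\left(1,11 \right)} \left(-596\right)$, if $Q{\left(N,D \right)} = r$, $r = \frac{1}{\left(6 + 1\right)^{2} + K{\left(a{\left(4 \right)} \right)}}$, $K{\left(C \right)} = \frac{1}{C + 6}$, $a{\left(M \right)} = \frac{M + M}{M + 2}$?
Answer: $- \frac{13112}{1081} \approx -12.13$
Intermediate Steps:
$a{\left(M \right)} = \frac{2 M}{2 + M}$
$K{\left(C \right)} = \frac{1}{6 + C}$
$r = \frac{22}{1081}$ ($r = \frac{1}{\left(6 + 1\right)^{2} + \frac{1}{6 + 2 \cdot 4 \frac{1}{2 + 4}}} = \frac{1}{7^{2} + \frac{1}{6 + 2 \cdot 4 \cdot \frac{1}{6}}} = \frac{1}{49 + \frac{1}{6 + 2 \cdot 4 \cdot \frac{1}{6}}} = \frac{1}{49 + \frac{1}{6 + \frac{4}{3}}} = \frac{1}{49 + \frac{1}{\frac{22}{3}}} = \frac{1}{49 + \frac{3}{22}} = \frac{1}{\frac{1081}{22}} = \frac{22}{1081} \approx 0.020352$)
$Q{\left(N,D \right)} = \frac{22}{1081}$
$Q{\left(1,11 \right)} \left(-596\right) = \frac{22}{1081} \left(-596\right) = - \frac{13112}{1081}$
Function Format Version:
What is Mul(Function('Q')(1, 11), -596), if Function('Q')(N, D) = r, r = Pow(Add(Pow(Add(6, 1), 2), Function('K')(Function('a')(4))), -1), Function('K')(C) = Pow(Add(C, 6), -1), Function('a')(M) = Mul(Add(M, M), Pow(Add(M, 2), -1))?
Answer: Rational(-13112, 1081) ≈ -12.130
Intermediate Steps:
Function('a')(M) = Mul(2, M, Pow(Add(2, M), -1)) (Function('a')(M) = Mul(Mul(2, M), Pow(Add(2, M), -1)) = Mul(2, M, Pow(Add(2, M), -1)))
Function('K')(C) = Pow(Add(6, C), -1)
r = Rational(22, 1081) (r = Pow(Add(Pow(Add(6, 1), 2), Pow(Add(6, Mul(2, 4, Pow(Add(2, 4), -1))), -1)), -1) = Pow(Add(Pow(7, 2), Pow(Add(6, Mul(2, 4, Pow(6, -1))), -1)), -1) = Pow(Add(49, Pow(Add(6, Mul(2, 4, Rational(1, 6))), -1)), -1) = Pow(Add(49, Pow(Add(6, Rational(4, 3)), -1)), -1) = Pow(Add(49, Pow(Rational(22, 3), -1)), -1) = Pow(Add(49, Rational(3, 22)), -1) = Pow(Rational(1081, 22), -1) = Rational(22, 1081) ≈ 0.020352)
Function('Q')(N, D) = Rational(22, 1081)
Mul(Function('Q')(1, 11), -596) = Mul(Rational(22, 1081), -596) = Rational(-13112, 1081)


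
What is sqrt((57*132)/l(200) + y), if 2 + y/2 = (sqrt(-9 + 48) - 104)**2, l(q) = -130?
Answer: 2*sqrt(22865830 - 439400*sqrt(39))/65 ≈ 138.02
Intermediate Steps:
y = -4 + 2*(-104 + sqrt(39))**2 (y = -4 + 2*(sqrt(-9 + 48) - 104)**2 = -4 + 2*(sqrt(39) - 104)**2 = -4 + 2*(-104 + sqrt(39))**2 ≈ 19108.)
sqrt((57*132)/l(200) + y) = sqrt((57*132)/(-130) + (21706 - 416*sqrt(39))) = sqrt(7524*(-1/130) + (21706 - 416*sqrt(39))) = sqrt(-3762/65 + (21706 - 416*sqrt(39))) = sqrt(1407128/65 - 416*sqrt(39))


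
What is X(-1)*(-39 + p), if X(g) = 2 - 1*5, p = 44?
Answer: -15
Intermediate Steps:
X(g) = -3 (X(g) = 2 - 5 = -3)
X(-1)*(-39 + p) = -3*(-39 + 44) = -3*5 = -15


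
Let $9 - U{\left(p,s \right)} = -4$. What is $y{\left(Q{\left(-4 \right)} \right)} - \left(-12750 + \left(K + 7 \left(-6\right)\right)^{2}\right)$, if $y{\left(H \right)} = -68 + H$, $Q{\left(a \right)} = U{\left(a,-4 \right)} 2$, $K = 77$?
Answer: $11483$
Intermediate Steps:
$U{\left(p,s \right)} = 13$ ($U{\left(p,s \right)} = 9 - -4 = 9 + 4 = 13$)
$Q{\left(a \right)} = 26$ ($Q{\left(a \right)} = 13 \cdot 2 = 26$)
$y{\left(Q{\left(-4 \right)} \right)} - \left(-12750 + \left(K + 7 \left(-6\right)\right)^{2}\right) = \left(-68 + 26\right) + \left(12750 - \left(77 + 7 \left(-6\right)\right)^{2}\right) = -42 + \left(12750 - \left(77 - 42\right)^{2}\right) = -42 + \left(12750 - 35^{2}\right) = -42 + \left(12750 - 1225\right) = -42 + 11525 = 11483$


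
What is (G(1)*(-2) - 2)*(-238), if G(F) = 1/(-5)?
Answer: 1904/5 ≈ 380.80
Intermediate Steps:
G(F) = -1/5
(G(1)*(-2) - 2)*(-238) = (-1/5*(-2) - 2)*(-238) = (2/5 - 2)*(-238) = -8/5*(-238) = 1904/5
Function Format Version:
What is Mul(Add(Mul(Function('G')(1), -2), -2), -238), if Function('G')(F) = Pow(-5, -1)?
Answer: Rational(1904, 5) ≈ 380.80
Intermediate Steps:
Function('G')(F) = Rational(-1, 5)
Mul(Add(Mul(Function('G')(1), -2), -2), -238) = Mul(Add(Mul(Rational(-1, 5), -2), -2), -238) = Mul(Add(Rational(2, 5), -2), -238) = Mul(Rational(-8, 5), -238) = Rational(1904, 5)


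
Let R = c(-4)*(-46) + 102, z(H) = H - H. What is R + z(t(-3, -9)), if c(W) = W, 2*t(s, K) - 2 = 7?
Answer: 286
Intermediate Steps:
t(s, K) = 9/2 (t(s, K) = 1 + (1/2)*7 = 1 + 7/2 = 9/2)
z(H) = 0
R = 286 (R = -4*(-46) + 102 = 184 + 102 = 286)
R + z(t(-3, -9)) = 286 + 0 = 286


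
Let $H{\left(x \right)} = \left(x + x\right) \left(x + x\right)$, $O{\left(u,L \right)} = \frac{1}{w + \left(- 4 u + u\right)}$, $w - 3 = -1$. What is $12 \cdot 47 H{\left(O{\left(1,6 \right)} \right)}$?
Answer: $2256$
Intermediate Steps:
$w = 2$ ($w = 3 - 1 = 2$)
$O{\left(u,L \right)} = \frac{1}{2 - 3 u}$ ($O{\left(u,L \right)} = \frac{1}{2 + \left(- 4 u + u\right)} = \frac{1}{2 - 3 u}$)
$H{\left(x \right)} = 4 x^{2}$ ($H{\left(x \right)} = 2 x 2 x = 4 x^{2}$)
$12 \cdot 47 H{\left(O{\left(1,6 \right)} \right)} = 12 \cdot 47 \cdot 4 \left(- \frac{1}{-2 + 3 \cdot 1}\right)^{2} = 564 \cdot 4 \left(- \frac{1}{-2 + 3}\right)^{2} = 564 \cdot 4 \left(- 1^{-1}\right)^{2} = 564 \cdot 4 \left(\left(-1\right) 1\right)^{2} = 564 \cdot 4 \left(-1\right)^{2} = 564 \cdot 4 \cdot 1 = 564 \cdot 4 = 2256$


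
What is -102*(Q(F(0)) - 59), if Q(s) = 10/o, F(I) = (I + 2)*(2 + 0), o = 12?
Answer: 5933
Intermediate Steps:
F(I) = 4 + 2*I (F(I) = (2 + I)*2 = 4 + 2*I)
Q(s) = ⅚ (Q(s) = 10/12 = 10*(1/12) = ⅚)
-102*(Q(F(0)) - 59) = -102*(⅚ - 59) = -102*(-349/6) = 5933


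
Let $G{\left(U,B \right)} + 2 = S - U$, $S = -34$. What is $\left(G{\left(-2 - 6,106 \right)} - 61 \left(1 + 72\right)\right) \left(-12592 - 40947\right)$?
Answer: $239908259$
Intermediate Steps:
$G{\left(U,B \right)} = -36 - U$ ($G{\left(U,B \right)} = -2 - \left(34 + U\right) = -36 - U$)
$\left(G{\left(-2 - 6,106 \right)} - 61 \left(1 + 72\right)\right) \left(-12592 - 40947\right) = \left(\left(-36 - \left(-2 - 6\right)\right) - 61 \left(1 + 72\right)\right) \left(-12592 - 40947\right) = \left(\left(-36 - \left(-2 - 6\right)\right) - 4453\right) \left(-53539\right) = \left(\left(-36 - -8\right) - 4453\right) \left(-53539\right) = \left(\left(-36 + 8\right) - 4453\right) \left(-53539\right) = \left(-28 - 4453\right) \left(-53539\right) = \left(-4481\right) \left(-53539\right) = 239908259$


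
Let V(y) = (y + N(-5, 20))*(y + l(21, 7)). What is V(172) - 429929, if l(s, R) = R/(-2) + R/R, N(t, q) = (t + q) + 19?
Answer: -395012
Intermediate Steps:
N(t, q) = 19 + q + t (N(t, q) = (q + t) + 19 = 19 + q + t)
l(s, R) = 1 - R/2 (l(s, R) = R*(-½) + 1 = -R/2 + 1 = 1 - R/2)
V(y) = (34 + y)*(-5/2 + y) (V(y) = (y + (19 + 20 - 5))*(y + (1 - ½*7)) = (y + 34)*(y + (1 - 7/2)) = (34 + y)*(y - 5/2) = (34 + y)*(-5/2 + y))
V(172) - 429929 = (-85 + 172² + (63/2)*172) - 429929 = (-85 + 29584 + 5418) - 429929 = 34917 - 429929 = -395012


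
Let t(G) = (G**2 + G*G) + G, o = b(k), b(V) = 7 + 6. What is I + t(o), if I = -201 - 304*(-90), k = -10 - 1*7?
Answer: 27510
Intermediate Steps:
k = -17 (k = -10 - 7 = -17)
b(V) = 13
o = 13
t(G) = G + 2*G**2 (t(G) = (G**2 + G**2) + G = 2*G**2 + G = G + 2*G**2)
I = 27159 (I = -201 + 27360 = 27159)
I + t(o) = 27159 + 13*(1 + 2*13) = 27159 + 13*(1 + 26) = 27159 + 13*27 = 27159 + 351 = 27510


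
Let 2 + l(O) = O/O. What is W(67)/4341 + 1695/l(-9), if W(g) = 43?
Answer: -7357952/4341 ≈ -1695.0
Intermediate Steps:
l(O) = -1 (l(O) = -2 + O/O = -2 + 1 = -1)
W(67)/4341 + 1695/l(-9) = 43/4341 + 1695/(-1) = 43*(1/4341) + 1695*(-1) = 43/4341 - 1695 = -7357952/4341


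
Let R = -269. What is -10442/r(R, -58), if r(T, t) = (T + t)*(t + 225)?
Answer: 10442/54609 ≈ 0.19121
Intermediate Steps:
r(T, t) = (225 + t)*(T + t) (r(T, t) = (T + t)*(225 + t) = (225 + t)*(T + t))
-10442/r(R, -58) = -10442/((-58)² + 225*(-269) + 225*(-58) - 269*(-58)) = -10442/(3364 - 60525 - 13050 + 15602) = -10442/(-54609) = -10442*(-1/54609) = 10442/54609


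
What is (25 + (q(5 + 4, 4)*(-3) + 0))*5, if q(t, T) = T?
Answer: 65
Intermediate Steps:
(25 + (q(5 + 4, 4)*(-3) + 0))*5 = (25 + (4*(-3) + 0))*5 = (25 + (-12 + 0))*5 = (25 - 12)*5 = 13*5 = 65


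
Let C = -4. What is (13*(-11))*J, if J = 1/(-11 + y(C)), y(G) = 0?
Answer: 13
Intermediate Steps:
J = -1/11 (J = 1/(-11 + 0) = 1/(-11) = -1/11 ≈ -0.090909)
(13*(-11))*J = (13*(-11))*(-1/11) = -143*(-1/11) = 13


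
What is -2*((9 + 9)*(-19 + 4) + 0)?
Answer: 540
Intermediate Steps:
-2*((9 + 9)*(-19 + 4) + 0) = -2*(18*(-15) + 0) = -2*(-270 + 0) = -2*(-270) = 540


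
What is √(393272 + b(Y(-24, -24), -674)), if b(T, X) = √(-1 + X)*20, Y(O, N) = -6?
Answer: 2*√(98318 + 75*I*√3) ≈ 627.11 + 0.41429*I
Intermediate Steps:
b(T, X) = 20*√(-1 + X)
√(393272 + b(Y(-24, -24), -674)) = √(393272 + 20*√(-1 - 674)) = √(393272 + 20*√(-675)) = √(393272 + 20*(15*I*√3)) = √(393272 + 300*I*√3)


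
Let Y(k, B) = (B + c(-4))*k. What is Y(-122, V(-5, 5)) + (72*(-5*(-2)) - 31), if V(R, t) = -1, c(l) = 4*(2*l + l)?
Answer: 6667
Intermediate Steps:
c(l) = 12*l (c(l) = 4*(3*l) = 12*l)
Y(k, B) = k*(-48 + B) (Y(k, B) = (B + 12*(-4))*k = (B - 48)*k = (-48 + B)*k = k*(-48 + B))
Y(-122, V(-5, 5)) + (72*(-5*(-2)) - 31) = -122*(-48 - 1) + (72*(-5*(-2)) - 31) = -122*(-49) + (72*10 - 31) = 5978 + (720 - 31) = 5978 + 689 = 6667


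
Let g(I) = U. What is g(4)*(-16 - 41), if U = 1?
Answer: -57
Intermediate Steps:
g(I) = 1
g(4)*(-16 - 41) = 1*(-16 - 41) = 1*(-57) = -57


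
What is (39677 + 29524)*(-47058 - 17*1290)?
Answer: -4774038588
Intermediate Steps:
(39677 + 29524)*(-47058 - 17*1290) = 69201*(-47058 - 21930) = 69201*(-68988) = -4774038588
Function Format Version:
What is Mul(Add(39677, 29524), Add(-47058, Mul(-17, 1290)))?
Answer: -4774038588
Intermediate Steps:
Mul(Add(39677, 29524), Add(-47058, Mul(-17, 1290))) = Mul(69201, Add(-47058, -21930)) = Mul(69201, -68988) = -4774038588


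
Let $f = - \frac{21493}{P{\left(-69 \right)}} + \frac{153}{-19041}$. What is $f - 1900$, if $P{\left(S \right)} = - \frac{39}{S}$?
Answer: $- \frac{3294341196}{82511} \approx -39926.0$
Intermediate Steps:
$f = - \frac{3137570296}{82511}$ ($f = - \frac{21493}{\left(-39\right) \frac{1}{-69}} + \frac{153}{-19041} = - \frac{21493}{\left(-39\right) \left(- \frac{1}{69}\right)} + 153 \left(- \frac{1}{19041}\right) = - \frac{21493}{\frac{13}{23}} - \frac{51}{6347} = \left(-21493\right) \frac{23}{13} - \frac{51}{6347} = - \frac{494339}{13} - \frac{51}{6347} = - \frac{3137570296}{82511} \approx -38026.0$)
$f - 1900 = - \frac{3137570296}{82511} - 1900 = - \frac{3294341196}{82511}$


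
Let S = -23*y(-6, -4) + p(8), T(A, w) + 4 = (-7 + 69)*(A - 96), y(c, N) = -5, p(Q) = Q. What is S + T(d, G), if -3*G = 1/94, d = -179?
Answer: -16931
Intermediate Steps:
G = -1/282 (G = -1/3/94 = -1/3*1/94 = -1/282 ≈ -0.0035461)
T(A, w) = -5956 + 62*A (T(A, w) = -4 + (-7 + 69)*(A - 96) = -4 + 62*(-96 + A) = -4 + (-5952 + 62*A) = -5956 + 62*A)
S = 123 (S = -23*(-5) + 8 = 115 + 8 = 123)
S + T(d, G) = 123 + (-5956 + 62*(-179)) = 123 + (-5956 - 11098) = 123 - 17054 = -16931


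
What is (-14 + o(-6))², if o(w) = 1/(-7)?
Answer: 9801/49 ≈ 200.02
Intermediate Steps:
o(w) = -⅐
(-14 + o(-6))² = (-14 - ⅐)² = (-99/7)² = 9801/49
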